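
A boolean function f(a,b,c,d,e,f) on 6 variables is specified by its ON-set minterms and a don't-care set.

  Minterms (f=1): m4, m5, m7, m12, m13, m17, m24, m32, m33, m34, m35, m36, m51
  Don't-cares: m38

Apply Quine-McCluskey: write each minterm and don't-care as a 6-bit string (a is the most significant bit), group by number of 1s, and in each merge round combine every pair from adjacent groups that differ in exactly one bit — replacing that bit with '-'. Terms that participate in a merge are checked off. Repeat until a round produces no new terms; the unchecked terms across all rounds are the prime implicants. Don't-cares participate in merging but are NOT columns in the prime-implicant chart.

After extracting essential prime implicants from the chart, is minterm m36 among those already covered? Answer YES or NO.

NO

[col 0] 000100*, 000101*, 000111*, 001100*, 001101*, 010001, 011000, 100000*, 100001*, 100010*, 100011*, 100100*, 100110*, 110011*
[col 1] -00100, 00-100*, 00-101*, 0001-1, 00010-*, 00110-*, 1-0011, 100-00*, 100-10*, 1000-0*, 1000-1*, 10000-*, 10001-*, 1001-0*
[col 2] 00-10-, 100--0, 1000--
Prime implicants: -00100, 00-10-, 0001-1, 010001, 011000, 1-0011, 100--0, 1000--
PI chart (minterm → PIs covering it):
  4 | -00100,00-10-
  5 | 00-10-,0001-1
  7 | 0001-1  (sole → essential)
  12 | 00-10-  (sole → essential)
  13 | 00-10-  (sole → essential)
  17 | 010001  (sole → essential)
  24 | 011000  (sole → essential)
  32 | 100--0,1000--
  33 | 1000--  (sole → essential)
  34 | 100--0,1000--
  35 | 1-0011,1000--
  36 | -00100,100--0
  51 | 1-0011  (sole → essential)
Essential prime implicants: 00-10-, 0001-1, 010001, 011000, 1-0011, 1000--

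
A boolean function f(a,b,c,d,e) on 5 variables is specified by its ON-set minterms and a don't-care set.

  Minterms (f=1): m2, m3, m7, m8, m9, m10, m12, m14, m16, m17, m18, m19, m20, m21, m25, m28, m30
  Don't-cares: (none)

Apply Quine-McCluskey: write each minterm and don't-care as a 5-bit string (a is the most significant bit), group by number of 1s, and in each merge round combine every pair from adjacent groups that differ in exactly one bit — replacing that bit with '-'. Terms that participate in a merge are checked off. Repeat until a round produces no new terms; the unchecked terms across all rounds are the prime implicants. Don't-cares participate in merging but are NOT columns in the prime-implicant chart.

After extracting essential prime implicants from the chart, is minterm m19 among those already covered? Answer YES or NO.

[col 0] 00010*, 00011*, 00111*, 01000*, 01001*, 01010*, 01100*, 01110*, 10000*, 10001*, 10010*, 10011*, 10100*, 10101*, 11001*, 11100*, 11110*
[col 1] -0010*, -0011*, -1001, -1100*, -1110*, 0-010, 00-11, 0001-*, 01-00*, 01-10*, 010-0*, 0100-, 011-0*, 1-001, 1-100, 10-00*, 10-01*, 100-0*, 100-1*, 1000-*, 1001-*, 1010-*, 111-0*
[col 2] -001-, -11-0, 01--0, 10-0-, 100--
Prime implicants: -001-, -1001, -11-0, 0-010, 00-11, 01--0, 0100-, 1-001, 1-100, 10-0-, 100--
PI chart (minterm → PIs covering it):
  2 | -001-,0-010
  3 | -001-,00-11
  7 | 00-11  (sole → essential)
  8 | 01--0,0100-
  9 | -1001,0100-
  10 | 0-010,01--0
  12 | -11-0,01--0
  14 | -11-0,01--0
  16 | 10-0-,100--
  17 | 1-001,10-0-,100--
  18 | -001-,100--
  19 | -001-,100--
  20 | 1-100,10-0-
  21 | 10-0-  (sole → essential)
  25 | -1001,1-001
  28 | -11-0,1-100
  30 | -11-0  (sole → essential)
Essential prime implicants: -11-0, 00-11, 10-0-

NO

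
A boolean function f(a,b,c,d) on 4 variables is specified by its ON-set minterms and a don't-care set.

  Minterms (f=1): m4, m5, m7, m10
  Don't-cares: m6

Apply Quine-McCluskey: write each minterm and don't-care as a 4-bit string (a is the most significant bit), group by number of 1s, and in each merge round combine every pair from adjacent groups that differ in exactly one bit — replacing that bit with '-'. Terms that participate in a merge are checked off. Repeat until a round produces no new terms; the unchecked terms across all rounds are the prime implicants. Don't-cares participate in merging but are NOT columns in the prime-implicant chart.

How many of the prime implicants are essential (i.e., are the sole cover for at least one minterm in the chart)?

2

size-2^0 implicants → 0100(✓)  0101(✓)  0110(✓)  0111(✓)  1010
size-2^1 implicants → 01-0(✓)  01-1(✓)  010-(✓)  011-(✓)
size-2^2 implicants → 01--
Unchecked terms (primes): 01--, 1010
Minterm coverage:
  m4 ⊆ 01-- [E]
  m5 ⊆ 01-- [E]
  m7 ⊆ 01-- [E]
  m10 ⊆ 1010 [E]
E = {01--, 1010}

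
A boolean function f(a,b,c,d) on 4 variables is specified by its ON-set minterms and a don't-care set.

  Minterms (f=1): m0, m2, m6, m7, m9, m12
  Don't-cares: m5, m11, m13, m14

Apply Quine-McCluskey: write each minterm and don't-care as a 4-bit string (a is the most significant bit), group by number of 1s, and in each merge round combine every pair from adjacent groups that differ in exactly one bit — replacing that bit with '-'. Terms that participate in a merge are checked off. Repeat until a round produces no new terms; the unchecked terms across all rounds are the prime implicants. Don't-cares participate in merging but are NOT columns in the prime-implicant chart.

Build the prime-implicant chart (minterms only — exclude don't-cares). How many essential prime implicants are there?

[col 0] 0000*, 0010*, 0101*, 0110*, 0111*, 1001*, 1011*, 1100*, 1101*, 1110*
[col 1] -101, -110, 0-10, 00-0, 01-1, 011-, 1-01, 10-1, 11-0, 110-
Prime implicants: -101, -110, 0-10, 00-0, 01-1, 011-, 1-01, 10-1, 11-0, 110-
PI chart (minterm → PIs covering it):
  0 | 00-0  (sole → essential)
  2 | 0-10,00-0
  6 | -110,0-10,011-
  7 | 01-1,011-
  9 | 1-01,10-1
  12 | 11-0,110-
Essential prime implicants: 00-0

1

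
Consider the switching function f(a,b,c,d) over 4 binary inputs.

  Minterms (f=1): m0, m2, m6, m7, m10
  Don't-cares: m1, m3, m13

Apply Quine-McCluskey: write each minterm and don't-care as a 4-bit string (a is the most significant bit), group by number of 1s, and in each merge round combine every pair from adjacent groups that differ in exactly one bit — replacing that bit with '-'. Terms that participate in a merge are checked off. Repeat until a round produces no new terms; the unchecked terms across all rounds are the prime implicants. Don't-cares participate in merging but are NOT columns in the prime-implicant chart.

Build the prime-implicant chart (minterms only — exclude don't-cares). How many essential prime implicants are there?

Round 0: 0000✓ 0001✓ 0010✓ 0011✓ 0110✓ 0111✓ 1010✓ 1101
Round 1: -010 0-10✓ 0-11✓ 00-0✓ 00-1✓ 000-✓ 001-✓ 011-✓
Round 2: 0-1- 00--
PIs = {-010, 0-1-, 00--, 1101}
Coverage chart:
  m0: 00-- ←essential
  m2: -010,0-1-,00--
  m6: 0-1- ←essential
  m7: 0-1- ←essential
  m10: -010 ←essential
Essential: -010, 0-1-, 00--

3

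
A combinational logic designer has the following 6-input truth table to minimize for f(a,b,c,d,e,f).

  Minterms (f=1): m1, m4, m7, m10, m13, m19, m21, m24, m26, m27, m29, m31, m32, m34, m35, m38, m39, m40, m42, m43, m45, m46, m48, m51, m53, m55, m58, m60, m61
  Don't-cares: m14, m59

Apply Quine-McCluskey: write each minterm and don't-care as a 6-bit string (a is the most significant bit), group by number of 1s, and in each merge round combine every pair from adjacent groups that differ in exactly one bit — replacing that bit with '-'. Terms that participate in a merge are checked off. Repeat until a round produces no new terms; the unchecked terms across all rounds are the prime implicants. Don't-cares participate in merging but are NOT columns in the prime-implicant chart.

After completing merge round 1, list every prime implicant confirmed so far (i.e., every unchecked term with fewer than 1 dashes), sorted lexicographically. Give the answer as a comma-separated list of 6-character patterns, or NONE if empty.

[col 0] 000001, 000100, 000111*, 001010*, 001101*, 001110*, 010011*, 010101*, 011000*, 011010*, 011011*, 011101*, 011111*, 100000*, 100010*, 100011*, 100110*, 100111*, 101000*, 101010*, 101011*, 101101*, 101110*, 110000*, 110011*, 110101*, 110111*, 111010*, 111011*, 111100*, 111101*
[col 1] -00111, -01010*, -01101*, -01110*, -10011*, -10101*, -11010*, -11011*, -11101*, 0-1010*, 0-1101*, 001-10*, 01-011*, 01-101*, 011-11, 0110-0, 01101-*, 0111-1, 1-0000, 1-0011*, 1-0111*, 1-1010*, 1-1011*, 1-1101*, 10-000*, 10-010*, 10-011*, 10-110*, 100-10*, 100-11*, 1000-0*, 10001-*, 10011-*, 101-10*, 1010-0*, 10101-*, 11-011*, 11-101*, 110-11*, 1101-1, 11101-*, 11110-
[col 2] --1010, --1101, -01-10, -1-011, -1-101, -1101-, 1--011, 1-0-11, 1-101-, 10--10, 10-0-0, 10-01-, 100-1-
Prime implicants: --1010, --1101, -00111, -01-10, -1-011, -1-101, -1101-, 000001, 000100, 011-11, 0110-0, 0111-1, 1--011, 1-0-11, 1-0000, 1-101-, 10--10, 10-0-0, 10-01-, 100-1-, 1101-1, 11110-

000001, 000100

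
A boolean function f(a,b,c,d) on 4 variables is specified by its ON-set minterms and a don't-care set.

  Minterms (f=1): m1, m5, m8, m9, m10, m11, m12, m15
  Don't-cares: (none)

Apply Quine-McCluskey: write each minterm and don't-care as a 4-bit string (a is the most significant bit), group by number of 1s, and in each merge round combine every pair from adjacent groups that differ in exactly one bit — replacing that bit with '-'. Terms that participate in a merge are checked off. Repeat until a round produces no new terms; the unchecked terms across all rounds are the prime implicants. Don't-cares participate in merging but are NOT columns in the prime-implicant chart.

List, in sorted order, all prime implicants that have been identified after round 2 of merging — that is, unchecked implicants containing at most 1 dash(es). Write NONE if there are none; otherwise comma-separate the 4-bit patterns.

Round 0: 0001✓ 0101✓ 1000✓ 1001✓ 1010✓ 1011✓ 1100✓ 1111✓
Round 1: -001 0-01 1-00 1-11 10-0✓ 10-1✓ 100-✓ 101-✓
Round 2: 10--
PIs = {-001, 0-01, 1-00, 1-11, 10--}

-001, 0-01, 1-00, 1-11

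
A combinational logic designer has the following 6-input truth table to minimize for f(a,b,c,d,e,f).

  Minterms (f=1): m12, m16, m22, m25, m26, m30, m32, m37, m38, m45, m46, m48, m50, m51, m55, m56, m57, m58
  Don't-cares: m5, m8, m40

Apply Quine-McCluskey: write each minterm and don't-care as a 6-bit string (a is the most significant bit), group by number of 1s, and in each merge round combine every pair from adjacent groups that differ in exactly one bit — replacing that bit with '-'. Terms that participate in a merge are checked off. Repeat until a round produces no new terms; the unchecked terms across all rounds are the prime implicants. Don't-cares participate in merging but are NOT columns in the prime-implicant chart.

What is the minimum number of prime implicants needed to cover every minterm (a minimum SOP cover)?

10

[col 0] 000101*, 001000*, 001100*, 010000*, 010110*, 011001*, 011010*, 011110*, 100000*, 100101*, 100110*, 101000*, 101101*, 101110*, 110000*, 110010*, 110011*, 110111*, 111000*, 111001*, 111010*
[col 1] -00101, -01000, -10000, -11001, -11010, 001-00, 01-110, 011-10, 1-0000*, 1-1000*, 10-000*, 10-101, 10-110, 11-000*, 11-010*, 110-11, 1100-0*, 11001-, 1110-0*, 11100-
[col 2] 1--000, 11-0-0
Prime implicants: -00101, -01000, -10000, -11001, -11010, 001-00, 01-110, 011-10, 1--000, 10-101, 10-110, 11-0-0, 110-11, 11001-, 11100-
PI chart (minterm → PIs covering it):
  12 | 001-00  (sole → essential)
  16 | -10000  (sole → essential)
  22 | 01-110  (sole → essential)
  25 | -11001  (sole → essential)
  26 | -11010,011-10
  30 | 01-110,011-10
  32 | 1--000  (sole → essential)
  37 | -00101,10-101
  38 | 10-110  (sole → essential)
  45 | 10-101  (sole → essential)
  46 | 10-110  (sole → essential)
  48 | -10000,1--000,11-0-0
  50 | 11-0-0,11001-
  51 | 110-11,11001-
  55 | 110-11  (sole → essential)
  56 | 1--000,11-0-0,11100-
  57 | -11001,11100-
  58 | -11010,11-0-0
Essential prime implicants: -10000, -11001, 001-00, 01-110, 1--000, 10-101, 10-110, 110-11
Petrick residual → -11010, 11-0-0
Minimum SOP uses 10 PIs: bc'd'e'f' + bcd'e'f + bcd'ef' + a'b'ce'f' + a'bdef' + ad'e'f' + ab'de'f + ab'def' + abd'f' + abc'ef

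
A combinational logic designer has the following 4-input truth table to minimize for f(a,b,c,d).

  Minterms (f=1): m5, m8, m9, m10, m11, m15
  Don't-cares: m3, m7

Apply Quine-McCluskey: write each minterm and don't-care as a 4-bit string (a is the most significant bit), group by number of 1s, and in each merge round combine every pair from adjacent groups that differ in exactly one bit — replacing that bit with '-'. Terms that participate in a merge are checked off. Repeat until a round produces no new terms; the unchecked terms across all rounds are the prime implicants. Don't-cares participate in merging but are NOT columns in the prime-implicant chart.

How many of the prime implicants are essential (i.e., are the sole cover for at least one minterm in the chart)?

3

size-2^0 implicants → 0011(✓)  0101(✓)  0111(✓)  1000(✓)  1001(✓)  1010(✓)  1011(✓)  1111(✓)
size-2^1 implicants → -011(✓)  -111(✓)  0-11(✓)  01-1  1-11(✓)  10-0(✓)  10-1(✓)  100-(✓)  101-(✓)
size-2^2 implicants → --11  10--
Unchecked terms (primes): --11, 01-1, 10--
Minterm coverage:
  m5 ⊆ 01-1 [E]
  m8 ⊆ 10-- [E]
  m9 ⊆ 10-- [E]
  m10 ⊆ 10-- [E]
  m11 ⊆ --11,10--
  m15 ⊆ --11 [E]
E = {--11, 01-1, 10--}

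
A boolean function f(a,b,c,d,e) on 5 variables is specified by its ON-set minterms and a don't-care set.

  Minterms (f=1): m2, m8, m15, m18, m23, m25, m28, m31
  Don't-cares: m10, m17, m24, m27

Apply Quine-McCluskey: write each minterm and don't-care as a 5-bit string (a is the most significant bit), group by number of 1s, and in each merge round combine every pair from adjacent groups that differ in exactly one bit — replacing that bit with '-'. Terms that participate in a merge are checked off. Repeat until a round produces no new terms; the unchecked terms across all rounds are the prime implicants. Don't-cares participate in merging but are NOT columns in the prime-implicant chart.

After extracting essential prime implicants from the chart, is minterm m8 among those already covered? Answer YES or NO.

size-2^0 implicants → 00010(✓)  01000(✓)  01010(✓)  01111(✓)  10001(✓)  10010(✓)  10111(✓)  11000(✓)  11001(✓)  11011(✓)  11100(✓)  11111(✓)
size-2^1 implicants → -0010  -1000  -1111  0-010  010-0  1-001  1-111  11-00  11-11  110-1  1100-
Unchecked terms (primes): -0010, -1000, -1111, 0-010, 010-0, 1-001, 1-111, 11-00, 11-11, 110-1, 1100-
Minterm coverage:
  m2 ⊆ -0010,0-010
  m8 ⊆ -1000,010-0
  m15 ⊆ -1111 [E]
  m18 ⊆ -0010 [E]
  m23 ⊆ 1-111 [E]
  m25 ⊆ 1-001,110-1,1100-
  m28 ⊆ 11-00 [E]
  m31 ⊆ -1111,1-111,11-11
E = {-0010, -1111, 1-111, 11-00}

NO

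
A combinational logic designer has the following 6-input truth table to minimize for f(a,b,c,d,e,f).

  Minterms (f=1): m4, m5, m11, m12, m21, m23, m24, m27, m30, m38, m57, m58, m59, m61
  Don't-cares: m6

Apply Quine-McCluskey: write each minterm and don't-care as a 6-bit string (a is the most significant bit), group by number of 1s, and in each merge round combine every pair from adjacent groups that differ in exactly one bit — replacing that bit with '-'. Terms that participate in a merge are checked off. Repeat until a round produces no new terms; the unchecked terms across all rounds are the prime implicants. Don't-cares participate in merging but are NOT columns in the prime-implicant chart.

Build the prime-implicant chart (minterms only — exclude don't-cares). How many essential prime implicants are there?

8

[col 0] 000100*, 000101*, 000110*, 001011*, 001100*, 010101*, 010111*, 011000, 011011*, 011110, 100110*, 111001*, 111010*, 111011*, 111101*
[col 1] -00110, -11011, 0-0101, 0-1011, 00-100, 0001-0, 00010-, 0101-1, 111-01, 1110-1, 11101-
Prime implicants: -00110, -11011, 0-0101, 0-1011, 00-100, 0001-0, 00010-, 0101-1, 011000, 011110, 111-01, 1110-1, 11101-
PI chart (minterm → PIs covering it):
  4 | 00-100,0001-0,00010-
  5 | 0-0101,00010-
  11 | 0-1011  (sole → essential)
  12 | 00-100  (sole → essential)
  21 | 0-0101,0101-1
  23 | 0101-1  (sole → essential)
  24 | 011000  (sole → essential)
  27 | -11011,0-1011
  30 | 011110  (sole → essential)
  38 | -00110  (sole → essential)
  57 | 111-01,1110-1
  58 | 11101-  (sole → essential)
  59 | -11011,1110-1,11101-
  61 | 111-01  (sole → essential)
Essential prime implicants: -00110, 0-1011, 00-100, 0101-1, 011000, 011110, 111-01, 11101-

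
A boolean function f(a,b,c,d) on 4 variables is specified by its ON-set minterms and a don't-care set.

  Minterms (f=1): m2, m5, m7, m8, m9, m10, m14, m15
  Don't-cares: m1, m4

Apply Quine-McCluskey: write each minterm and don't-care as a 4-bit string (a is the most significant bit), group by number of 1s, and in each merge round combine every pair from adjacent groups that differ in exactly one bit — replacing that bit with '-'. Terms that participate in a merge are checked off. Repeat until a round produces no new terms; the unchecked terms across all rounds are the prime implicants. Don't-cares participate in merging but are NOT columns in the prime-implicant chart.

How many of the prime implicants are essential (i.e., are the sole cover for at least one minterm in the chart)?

size-2^0 implicants → 0001(✓)  0010(✓)  0100(✓)  0101(✓)  0111(✓)  1000(✓)  1001(✓)  1010(✓)  1110(✓)  1111(✓)
size-2^1 implicants → -001  -010  -111  0-01  01-1  010-  1-10  10-0  100-  111-
Unchecked terms (primes): -001, -010, -111, 0-01, 01-1, 010-, 1-10, 10-0, 100-, 111-
Minterm coverage:
  m2 ⊆ -010 [E]
  m5 ⊆ 0-01,01-1,010-
  m7 ⊆ -111,01-1
  m8 ⊆ 10-0,100-
  m9 ⊆ -001,100-
  m10 ⊆ -010,1-10,10-0
  m14 ⊆ 1-10,111-
  m15 ⊆ -111,111-
E = {-010}

1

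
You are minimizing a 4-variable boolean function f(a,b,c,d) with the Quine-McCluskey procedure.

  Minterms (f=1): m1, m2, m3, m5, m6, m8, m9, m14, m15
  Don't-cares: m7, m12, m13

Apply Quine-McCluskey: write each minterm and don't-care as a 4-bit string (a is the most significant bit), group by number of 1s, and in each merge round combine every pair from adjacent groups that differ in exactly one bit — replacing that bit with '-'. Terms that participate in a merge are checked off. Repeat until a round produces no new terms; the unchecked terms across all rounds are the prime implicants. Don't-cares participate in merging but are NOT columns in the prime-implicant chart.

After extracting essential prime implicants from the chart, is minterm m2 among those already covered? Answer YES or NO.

YES

Round 0: 0001✓ 0010✓ 0011✓ 0101✓ 0110✓ 0111✓ 1000✓ 1001✓ 1100✓ 1101✓ 1110✓ 1111✓
Round 1: -001✓ -101✓ -110✓ -111✓ 0-01✓ 0-10✓ 0-11✓ 00-1✓ 001-✓ 01-1✓ 011-✓ 1-00✓ 1-01✓ 100-✓ 11-0✓ 11-1✓ 110-✓ 111-✓
Round 2: --01 -1-1 -11- 0--1 0-1- 1-0- 11--
PIs = {--01, -1-1, -11-, 0--1, 0-1-, 1-0-, 11--}
Coverage chart:
  m1: --01,0--1
  m2: 0-1- ←essential
  m3: 0--1,0-1-
  m5: --01,-1-1,0--1
  m6: -11-,0-1-
  m8: 1-0- ←essential
  m9: --01,1-0-
  m14: -11-,11--
  m15: -1-1,-11-,11--
Essential: 0-1-, 1-0-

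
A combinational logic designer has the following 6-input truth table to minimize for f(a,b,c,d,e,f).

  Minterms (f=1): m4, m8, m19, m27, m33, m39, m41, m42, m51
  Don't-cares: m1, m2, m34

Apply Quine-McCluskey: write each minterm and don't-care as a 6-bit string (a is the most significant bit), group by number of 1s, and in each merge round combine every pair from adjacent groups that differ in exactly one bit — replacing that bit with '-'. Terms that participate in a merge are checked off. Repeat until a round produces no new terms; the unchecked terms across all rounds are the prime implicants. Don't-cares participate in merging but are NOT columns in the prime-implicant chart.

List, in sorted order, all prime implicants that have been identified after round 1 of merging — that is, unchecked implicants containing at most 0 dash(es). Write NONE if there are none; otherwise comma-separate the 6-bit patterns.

[col 0] 000001*, 000010*, 000100, 001000, 010011*, 011011*, 100001*, 100010*, 100111, 101001*, 101010*, 110011*
[col 1] -00001, -00010, -10011, 01-011, 10-001, 10-010
Prime implicants: -00001, -00010, -10011, 000100, 001000, 01-011, 10-001, 10-010, 100111

000100, 001000, 100111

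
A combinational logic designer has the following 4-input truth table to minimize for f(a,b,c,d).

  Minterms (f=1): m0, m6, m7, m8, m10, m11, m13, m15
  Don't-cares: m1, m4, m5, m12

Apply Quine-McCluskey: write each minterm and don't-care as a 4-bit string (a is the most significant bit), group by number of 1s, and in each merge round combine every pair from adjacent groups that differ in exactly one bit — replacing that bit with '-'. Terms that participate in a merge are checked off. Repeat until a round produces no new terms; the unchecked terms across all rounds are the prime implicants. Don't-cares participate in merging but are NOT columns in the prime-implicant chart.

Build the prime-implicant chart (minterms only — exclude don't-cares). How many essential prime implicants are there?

1

size-2^0 implicants → 0000(✓)  0001(✓)  0100(✓)  0101(✓)  0110(✓)  0111(✓)  1000(✓)  1010(✓)  1011(✓)  1100(✓)  1101(✓)  1111(✓)
size-2^1 implicants → -000(✓)  -100(✓)  -101(✓)  -111(✓)  0-00(✓)  0-01(✓)  000-(✓)  01-0(✓)  01-1(✓)  010-(✓)  011-(✓)  1-00(✓)  1-11  10-0  101-  11-1(✓)  110-(✓)
size-2^2 implicants → --00  -1-1  -10-  0-0-  01--
Unchecked terms (primes): --00, -1-1, -10-, 0-0-, 01--, 1-11, 10-0, 101-
Minterm coverage:
  m0 ⊆ --00,0-0-
  m6 ⊆ 01-- [E]
  m7 ⊆ -1-1,01--
  m8 ⊆ --00,10-0
  m10 ⊆ 10-0,101-
  m11 ⊆ 1-11,101-
  m13 ⊆ -1-1,-10-
  m15 ⊆ -1-1,1-11
E = {01--}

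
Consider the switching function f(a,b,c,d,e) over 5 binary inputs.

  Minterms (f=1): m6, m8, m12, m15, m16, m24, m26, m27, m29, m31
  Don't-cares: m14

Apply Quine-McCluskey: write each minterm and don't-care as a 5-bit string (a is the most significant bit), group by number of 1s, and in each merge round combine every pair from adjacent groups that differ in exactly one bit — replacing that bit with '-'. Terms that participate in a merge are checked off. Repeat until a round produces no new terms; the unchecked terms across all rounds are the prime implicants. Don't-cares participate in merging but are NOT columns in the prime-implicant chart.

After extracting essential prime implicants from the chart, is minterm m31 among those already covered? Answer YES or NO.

YES

Round 0: 00110✓ 01000✓ 01100✓ 01110✓ 01111✓ 10000✓ 11000✓ 11010✓ 11011✓ 11101✓ 11111✓
Round 1: -1000 -1111 0-110 01-00 011-0 0111- 1-000 11-11 110-0 1101- 111-1
PIs = {-1000, -1111, 0-110, 01-00, 011-0, 0111-, 1-000, 11-11, 110-0, 1101-, 111-1}
Coverage chart:
  m6: 0-110 ←essential
  m8: -1000,01-00
  m12: 01-00,011-0
  m15: -1111,0111-
  m16: 1-000 ←essential
  m24: -1000,1-000,110-0
  m26: 110-0,1101-
  m27: 11-11,1101-
  m29: 111-1 ←essential
  m31: -1111,11-11,111-1
Essential: 0-110, 1-000, 111-1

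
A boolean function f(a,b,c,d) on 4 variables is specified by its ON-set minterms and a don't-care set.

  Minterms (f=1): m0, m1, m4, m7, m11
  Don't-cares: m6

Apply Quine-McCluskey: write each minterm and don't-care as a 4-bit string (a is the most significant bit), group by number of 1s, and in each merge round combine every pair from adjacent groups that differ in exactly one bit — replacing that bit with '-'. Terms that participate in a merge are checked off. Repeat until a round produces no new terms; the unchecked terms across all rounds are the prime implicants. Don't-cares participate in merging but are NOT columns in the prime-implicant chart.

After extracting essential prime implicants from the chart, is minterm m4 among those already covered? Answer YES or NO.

NO

size-2^0 implicants → 0000(✓)  0001(✓)  0100(✓)  0110(✓)  0111(✓)  1011
size-2^1 implicants → 0-00  000-  01-0  011-
Unchecked terms (primes): 0-00, 000-, 01-0, 011-, 1011
Minterm coverage:
  m0 ⊆ 0-00,000-
  m1 ⊆ 000- [E]
  m4 ⊆ 0-00,01-0
  m7 ⊆ 011- [E]
  m11 ⊆ 1011 [E]
E = {000-, 011-, 1011}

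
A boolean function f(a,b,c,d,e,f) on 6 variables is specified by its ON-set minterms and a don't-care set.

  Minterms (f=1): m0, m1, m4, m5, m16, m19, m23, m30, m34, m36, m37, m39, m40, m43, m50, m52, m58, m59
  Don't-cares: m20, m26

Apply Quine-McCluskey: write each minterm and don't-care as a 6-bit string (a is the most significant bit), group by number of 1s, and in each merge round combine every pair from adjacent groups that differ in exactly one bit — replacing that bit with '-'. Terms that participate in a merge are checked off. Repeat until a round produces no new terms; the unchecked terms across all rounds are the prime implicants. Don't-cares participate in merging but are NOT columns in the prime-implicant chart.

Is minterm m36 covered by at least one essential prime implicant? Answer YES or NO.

YES

[col 0] 000000*, 000001*, 000100*, 000101*, 010000*, 010011*, 010100*, 010111*, 011010*, 011110*, 100010*, 100100*, 100101*, 100111*, 101000, 101011*, 110010*, 110100*, 111010*, 111011*
[col 1] -00100*, -00101*, -10100*, -11010, 0-0000*, 0-0100*, 000-00*, 000-01*, 00000-*, 00010-*, 010-00*, 010-11, 011-10, 1-0010, 1-0100*, 1-1011, 1001-1, 10010-*, 11-010, 11101-
[col 2] --0100, -0010-, 0-0-00, 000-0-
Prime implicants: --0100, -0010-, -11010, 0-0-00, 000-0-, 010-11, 011-10, 1-0010, 1-1011, 1001-1, 101000, 11-010, 11101-
PI chart (minterm → PIs covering it):
  0 | 0-0-00,000-0-
  1 | 000-0-  (sole → essential)
  4 | --0100,-0010-,0-0-00,000-0-
  5 | -0010-,000-0-
  16 | 0-0-00  (sole → essential)
  19 | 010-11  (sole → essential)
  23 | 010-11  (sole → essential)
  30 | 011-10  (sole → essential)
  34 | 1-0010  (sole → essential)
  36 | --0100,-0010-
  37 | -0010-,1001-1
  39 | 1001-1  (sole → essential)
  40 | 101000  (sole → essential)
  43 | 1-1011  (sole → essential)
  50 | 1-0010,11-010
  52 | --0100  (sole → essential)
  58 | -11010,11-010,11101-
  59 | 1-1011,11101-
Essential prime implicants: --0100, 0-0-00, 000-0-, 010-11, 011-10, 1-0010, 1-1011, 1001-1, 101000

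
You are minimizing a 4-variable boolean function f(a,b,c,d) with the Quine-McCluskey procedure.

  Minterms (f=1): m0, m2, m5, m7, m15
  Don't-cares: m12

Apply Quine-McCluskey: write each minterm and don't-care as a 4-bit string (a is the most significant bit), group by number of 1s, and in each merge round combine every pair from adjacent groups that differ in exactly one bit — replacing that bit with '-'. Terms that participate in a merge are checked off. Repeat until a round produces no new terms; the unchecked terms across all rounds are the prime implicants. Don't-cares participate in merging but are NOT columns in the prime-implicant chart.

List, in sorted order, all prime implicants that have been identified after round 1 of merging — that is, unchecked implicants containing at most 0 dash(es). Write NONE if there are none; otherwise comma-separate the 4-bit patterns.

1100

size-2^0 implicants → 0000(✓)  0010(✓)  0101(✓)  0111(✓)  1100  1111(✓)
size-2^1 implicants → -111  00-0  01-1
Unchecked terms (primes): -111, 00-0, 01-1, 1100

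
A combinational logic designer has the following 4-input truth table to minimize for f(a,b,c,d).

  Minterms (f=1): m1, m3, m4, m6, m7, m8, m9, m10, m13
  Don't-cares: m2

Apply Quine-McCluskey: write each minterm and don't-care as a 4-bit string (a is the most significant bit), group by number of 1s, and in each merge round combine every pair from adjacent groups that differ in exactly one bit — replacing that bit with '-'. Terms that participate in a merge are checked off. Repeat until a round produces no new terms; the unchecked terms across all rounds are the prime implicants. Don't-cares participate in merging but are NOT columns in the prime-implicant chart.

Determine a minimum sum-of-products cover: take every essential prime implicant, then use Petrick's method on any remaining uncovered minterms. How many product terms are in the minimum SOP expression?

size-2^0 implicants → 0001(✓)  0010(✓)  0011(✓)  0100(✓)  0110(✓)  0111(✓)  1000(✓)  1001(✓)  1010(✓)  1101(✓)
size-2^1 implicants → -001  -010  0-10(✓)  0-11(✓)  00-1  001-(✓)  01-0  011-(✓)  1-01  10-0  100-
size-2^2 implicants → 0-1-
Unchecked terms (primes): -001, -010, 0-1-, 00-1, 01-0, 1-01, 10-0, 100-
Minterm coverage:
  m1 ⊆ -001,00-1
  m3 ⊆ 0-1-,00-1
  m4 ⊆ 01-0 [E]
  m6 ⊆ 0-1-,01-0
  m7 ⊆ 0-1- [E]
  m8 ⊆ 10-0,100-
  m9 ⊆ -001,1-01,100-
  m10 ⊆ -010,10-0
  m13 ⊆ 1-01 [E]
E = {0-1-, 01-0, 1-01}
Petrick residual → -001, 10-0
Cover = b'c'd + a'c + a'bd' + ac'd + ab'd'  |cover|=5

5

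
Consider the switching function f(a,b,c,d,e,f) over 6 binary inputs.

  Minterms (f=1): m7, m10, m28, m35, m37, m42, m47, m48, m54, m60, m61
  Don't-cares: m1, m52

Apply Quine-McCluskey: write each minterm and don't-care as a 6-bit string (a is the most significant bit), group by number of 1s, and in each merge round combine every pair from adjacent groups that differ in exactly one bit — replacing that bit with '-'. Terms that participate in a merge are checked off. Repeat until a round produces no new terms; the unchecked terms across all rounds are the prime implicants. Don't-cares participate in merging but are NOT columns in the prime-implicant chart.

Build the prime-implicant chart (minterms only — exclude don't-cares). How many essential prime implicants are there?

9

[col 0] 000001, 000111, 001010*, 011100*, 100011, 100101, 101010*, 101111, 110000*, 110100*, 110110*, 111100*, 111101*
[col 1] -01010, -11100, 11-100, 110-00, 1101-0, 11110-
Prime implicants: -01010, -11100, 000001, 000111, 100011, 100101, 101111, 11-100, 110-00, 1101-0, 11110-
PI chart (minterm → PIs covering it):
  7 | 000111  (sole → essential)
  10 | -01010  (sole → essential)
  28 | -11100  (sole → essential)
  35 | 100011  (sole → essential)
  37 | 100101  (sole → essential)
  42 | -01010  (sole → essential)
  47 | 101111  (sole → essential)
  48 | 110-00  (sole → essential)
  54 | 1101-0  (sole → essential)
  60 | -11100,11-100,11110-
  61 | 11110-  (sole → essential)
Essential prime implicants: -01010, -11100, 000111, 100011, 100101, 101111, 110-00, 1101-0, 11110-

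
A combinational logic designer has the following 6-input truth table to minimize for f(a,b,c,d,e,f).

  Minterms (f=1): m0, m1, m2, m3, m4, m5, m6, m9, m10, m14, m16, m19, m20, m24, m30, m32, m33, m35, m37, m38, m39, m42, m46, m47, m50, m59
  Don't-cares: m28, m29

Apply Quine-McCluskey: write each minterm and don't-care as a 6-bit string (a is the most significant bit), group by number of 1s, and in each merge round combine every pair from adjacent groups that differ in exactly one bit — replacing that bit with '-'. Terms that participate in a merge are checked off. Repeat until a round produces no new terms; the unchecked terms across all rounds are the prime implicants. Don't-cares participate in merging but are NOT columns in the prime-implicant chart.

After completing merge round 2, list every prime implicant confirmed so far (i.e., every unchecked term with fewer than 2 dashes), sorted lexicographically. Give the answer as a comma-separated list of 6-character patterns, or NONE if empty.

0-0011, 0-1110, 00-001, 0111-0, 01110-, 110010, 111011

size-2^0 implicants → 000000(✓)  000001(✓)  000010(✓)  000011(✓)  000100(✓)  000101(✓)  000110(✓)  001001(✓)  001010(✓)  001110(✓)  010000(✓)  010011(✓)  010100(✓)  011000(✓)  011100(✓)  011101(✓)  011110(✓)  100000(✓)  100001(✓)  100011(✓)  100101(✓)  100110(✓)  100111(✓)  101010(✓)  101110(✓)  101111(✓)  110010  111011
size-2^1 implicants → -00000(✓)  -00001(✓)  -00011(✓)  -00101(✓)  -00110(✓)  -01010(✓)  -01110(✓)  0-0000(✓)  0-0011  0-0100(✓)  0-1110  00-001  00-010(✓)  00-110(✓)  000-00(✓)  000-01(✓)  000-10(✓)  0000-0(✓)  0000-1(✓)  00000-(✓)  00001-(✓)  0001-0(✓)  00010-(✓)  001-10(✓)  01-000(✓)  01-100(✓)  010-00(✓)  011-00(✓)  0111-0  01110-  10-110(✓)  10-111(✓)  100-01(✓)  100-11(✓)  1000-1(✓)  10000-(✓)  1001-1(✓)  10011-(✓)  101-10(✓)  10111-(✓)
size-2^2 implicants → -0-110  -00-01  -000-1  -0000-  -01-10  0-0-00  00--10  000--0  000-0-  0000--  01--00  10-11-  100--1
Unchecked terms (primes): -0-110, -00-01, -000-1, -0000-, -01-10, 0-0-00, 0-0011, 0-1110, 00--10, 00-001, 000--0, 000-0-, 0000--, 01--00, 0111-0, 01110-, 10-11-, 100--1, 110010, 111011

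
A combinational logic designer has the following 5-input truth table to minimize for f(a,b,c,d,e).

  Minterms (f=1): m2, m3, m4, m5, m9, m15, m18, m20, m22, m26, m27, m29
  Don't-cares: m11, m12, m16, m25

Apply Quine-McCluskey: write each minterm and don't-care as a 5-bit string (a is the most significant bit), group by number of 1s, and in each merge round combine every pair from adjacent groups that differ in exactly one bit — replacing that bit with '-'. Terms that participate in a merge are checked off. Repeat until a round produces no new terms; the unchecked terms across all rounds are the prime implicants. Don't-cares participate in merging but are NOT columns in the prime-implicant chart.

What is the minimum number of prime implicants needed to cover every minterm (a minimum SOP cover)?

[col 0] 00010*, 00011*, 00100*, 00101*, 01001*, 01011*, 01100*, 01111*, 10000*, 10010*, 10100*, 10110*, 11001*, 11010*, 11011*, 11101*
[col 1] -0010, -0100, -1001*, -1011*, 0-011, 0-100, 0001-, 0010-, 01-11, 010-1*, 1-010, 10-00*, 10-10*, 100-0*, 101-0*, 11-01, 110-1*, 1101-
[col 2] -10-1, 10--0
Prime implicants: -0010, -0100, -10-1, 0-011, 0-100, 0001-, 0010-, 01-11, 1-010, 10--0, 11-01, 1101-
PI chart (minterm → PIs covering it):
  2 | -0010,0001-
  3 | 0-011,0001-
  4 | -0100,0-100,0010-
  5 | 0010-  (sole → essential)
  9 | -10-1  (sole → essential)
  15 | 01-11  (sole → essential)
  18 | -0010,1-010,10--0
  20 | -0100,10--0
  22 | 10--0  (sole → essential)
  26 | 1-010,1101-
  27 | -10-1,1101-
  29 | 11-01  (sole → essential)
Essential prime implicants: -10-1, 0010-, 01-11, 10--0, 11-01
Petrick residual → 0001-, 1-010
Minimum SOP uses 7 PIs: bc'e + a'b'c'd + a'b'cd' + a'bde + ac'de' + ab'e' + abd'e

7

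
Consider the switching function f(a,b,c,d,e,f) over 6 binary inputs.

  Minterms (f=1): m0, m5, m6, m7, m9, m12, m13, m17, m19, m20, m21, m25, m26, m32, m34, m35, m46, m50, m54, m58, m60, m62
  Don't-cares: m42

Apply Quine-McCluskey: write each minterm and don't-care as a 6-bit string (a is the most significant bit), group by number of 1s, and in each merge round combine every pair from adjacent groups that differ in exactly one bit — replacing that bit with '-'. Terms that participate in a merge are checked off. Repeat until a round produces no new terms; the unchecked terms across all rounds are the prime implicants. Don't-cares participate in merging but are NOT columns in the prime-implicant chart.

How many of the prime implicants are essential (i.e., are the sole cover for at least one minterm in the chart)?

size-2^0 implicants → 000000(✓)  000101(✓)  000110(✓)  000111(✓)  001001(✓)  001100(✓)  001101(✓)  010001(✓)  010011(✓)  010100(✓)  010101(✓)  011001(✓)  011010(✓)  100000(✓)  100010(✓)  100011(✓)  101010(✓)  101110(✓)  110010(✓)  110110(✓)  111010(✓)  111100(✓)  111110(✓)
size-2^1 implicants → -00000  -11010  0-0101  0-1001  00-101  0001-1  00011-  001-01  00110-  01-001  010-01  0100-1  01010-  1-0010(✓)  1-1010(✓)  1-1110(✓)  10-010(✓)  1000-0  10001-  101-10(✓)  11-010(✓)  11-110(✓)  110-10(✓)  111-10(✓)  1111-0
size-2^2 implicants → 1--010  1-1-10  11--10
Unchecked terms (primes): -00000, -11010, 0-0101, 0-1001, 00-101, 0001-1, 00011-, 001-01, 00110-, 01-001, 010-01, 0100-1, 01010-, 1--010, 1-1-10, 1000-0, 10001-, 11--10, 1111-0
Minterm coverage:
  m0 ⊆ -00000 [E]
  m5 ⊆ 0-0101,00-101,0001-1
  m6 ⊆ 00011- [E]
  m7 ⊆ 0001-1,00011-
  m9 ⊆ 0-1001,001-01
  m12 ⊆ 00110- [E]
  m13 ⊆ 00-101,001-01,00110-
  m17 ⊆ 01-001,010-01,0100-1
  m19 ⊆ 0100-1 [E]
  m20 ⊆ 01010- [E]
  m21 ⊆ 0-0101,010-01,01010-
  m25 ⊆ 0-1001,01-001
  m26 ⊆ -11010 [E]
  m32 ⊆ -00000,1000-0
  m34 ⊆ 1--010,1000-0,10001-
  m35 ⊆ 10001- [E]
  m46 ⊆ 1-1-10 [E]
  m50 ⊆ 1--010,11--10
  m54 ⊆ 11--10 [E]
  m58 ⊆ -11010,1--010,1-1-10,11--10
  m60 ⊆ 1111-0 [E]
  m62 ⊆ 1-1-10,11--10,1111-0
E = {-00000, -11010, 00011-, 00110-, 0100-1, 01010-, 1-1-10, 10001-, 11--10, 1111-0}

10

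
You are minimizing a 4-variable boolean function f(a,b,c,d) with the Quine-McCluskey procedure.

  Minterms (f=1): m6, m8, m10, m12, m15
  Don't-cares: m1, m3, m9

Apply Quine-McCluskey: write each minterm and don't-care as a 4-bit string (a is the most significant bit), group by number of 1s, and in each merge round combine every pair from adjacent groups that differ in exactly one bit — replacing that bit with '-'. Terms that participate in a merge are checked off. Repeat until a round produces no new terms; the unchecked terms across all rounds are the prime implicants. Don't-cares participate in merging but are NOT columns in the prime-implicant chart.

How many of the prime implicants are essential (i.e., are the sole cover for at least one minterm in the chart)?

size-2^0 implicants → 0001(✓)  0011(✓)  0110  1000(✓)  1001(✓)  1010(✓)  1100(✓)  1111
size-2^1 implicants → -001  00-1  1-00  10-0  100-
Unchecked terms (primes): -001, 00-1, 0110, 1-00, 10-0, 100-, 1111
Minterm coverage:
  m6 ⊆ 0110 [E]
  m8 ⊆ 1-00,10-0,100-
  m10 ⊆ 10-0 [E]
  m12 ⊆ 1-00 [E]
  m15 ⊆ 1111 [E]
E = {0110, 1-00, 10-0, 1111}

4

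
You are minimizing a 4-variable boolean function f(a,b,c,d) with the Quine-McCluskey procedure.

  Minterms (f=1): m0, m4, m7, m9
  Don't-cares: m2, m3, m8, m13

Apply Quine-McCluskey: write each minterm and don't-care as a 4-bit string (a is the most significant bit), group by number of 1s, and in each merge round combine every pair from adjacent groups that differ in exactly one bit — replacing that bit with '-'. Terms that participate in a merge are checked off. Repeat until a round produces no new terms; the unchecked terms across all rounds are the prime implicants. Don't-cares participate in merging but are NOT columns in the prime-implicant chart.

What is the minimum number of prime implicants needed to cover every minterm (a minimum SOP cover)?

size-2^0 implicants → 0000(✓)  0010(✓)  0011(✓)  0100(✓)  0111(✓)  1000(✓)  1001(✓)  1101(✓)
size-2^1 implicants → -000  0-00  0-11  00-0  001-  1-01  100-
Unchecked terms (primes): -000, 0-00, 0-11, 00-0, 001-, 1-01, 100-
Minterm coverage:
  m0 ⊆ -000,0-00,00-0
  m4 ⊆ 0-00 [E]
  m7 ⊆ 0-11 [E]
  m9 ⊆ 1-01,100-
E = {0-00, 0-11}
Petrick residual → 1-01
Cover = a'c'd' + a'cd + ac'd  |cover|=3

3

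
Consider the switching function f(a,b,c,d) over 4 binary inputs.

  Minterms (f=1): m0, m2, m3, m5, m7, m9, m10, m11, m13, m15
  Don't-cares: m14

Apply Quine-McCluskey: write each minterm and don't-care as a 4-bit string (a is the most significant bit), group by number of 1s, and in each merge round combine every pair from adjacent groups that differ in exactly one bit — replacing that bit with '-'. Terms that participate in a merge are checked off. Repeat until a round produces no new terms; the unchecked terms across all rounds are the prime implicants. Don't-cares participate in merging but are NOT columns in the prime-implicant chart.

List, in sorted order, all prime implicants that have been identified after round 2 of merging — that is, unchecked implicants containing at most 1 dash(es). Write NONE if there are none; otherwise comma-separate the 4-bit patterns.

00-0

Round 0: 0000✓ 0010✓ 0011✓ 0101✓ 0111✓ 1001✓ 1010✓ 1011✓ 1101✓ 1110✓ 1111✓
Round 1: -010✓ -011✓ -101✓ -111✓ 0-11✓ 00-0 001-✓ 01-1✓ 1-01✓ 1-10✓ 1-11✓ 10-1✓ 101-✓ 11-1✓ 111-✓
Round 2: --11 -01- -1-1 1--1 1-1-
PIs = {--11, -01-, -1-1, 00-0, 1--1, 1-1-}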